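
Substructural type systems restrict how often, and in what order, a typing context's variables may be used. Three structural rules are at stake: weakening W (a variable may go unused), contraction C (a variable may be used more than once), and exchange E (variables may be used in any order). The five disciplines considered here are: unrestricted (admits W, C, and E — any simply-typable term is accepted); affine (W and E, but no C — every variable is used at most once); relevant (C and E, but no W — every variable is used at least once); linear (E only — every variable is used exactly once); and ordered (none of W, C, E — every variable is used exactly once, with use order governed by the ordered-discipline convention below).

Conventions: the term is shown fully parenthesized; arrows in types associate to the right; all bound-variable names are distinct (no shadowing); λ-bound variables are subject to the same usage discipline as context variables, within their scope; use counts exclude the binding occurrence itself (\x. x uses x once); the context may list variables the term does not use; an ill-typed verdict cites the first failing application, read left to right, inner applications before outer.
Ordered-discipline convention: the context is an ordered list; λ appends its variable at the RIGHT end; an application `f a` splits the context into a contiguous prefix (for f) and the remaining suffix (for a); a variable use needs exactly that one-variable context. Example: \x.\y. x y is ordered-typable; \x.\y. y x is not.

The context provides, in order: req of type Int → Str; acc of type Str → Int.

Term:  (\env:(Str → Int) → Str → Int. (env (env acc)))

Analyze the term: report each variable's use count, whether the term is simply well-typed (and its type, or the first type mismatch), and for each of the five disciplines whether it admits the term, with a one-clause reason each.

use counts: req: 0×, acc: 1×, env (λ-bound): 2×
use order (left to right): env, env, acc
typing: the term checks, with type ((Str → Int) → Str → Int) → Str → Int
ordered: ✗, needs contraction — env ×2; req left unused
linear: ✗, needs contraction — env ×2; req left unused
affine: ✗, needs contraction — env ×2
relevant: ✗, req left unused
unrestricted: ✓, typability at ((Str → Int) → Str → Int) → Str → Int is all that's needed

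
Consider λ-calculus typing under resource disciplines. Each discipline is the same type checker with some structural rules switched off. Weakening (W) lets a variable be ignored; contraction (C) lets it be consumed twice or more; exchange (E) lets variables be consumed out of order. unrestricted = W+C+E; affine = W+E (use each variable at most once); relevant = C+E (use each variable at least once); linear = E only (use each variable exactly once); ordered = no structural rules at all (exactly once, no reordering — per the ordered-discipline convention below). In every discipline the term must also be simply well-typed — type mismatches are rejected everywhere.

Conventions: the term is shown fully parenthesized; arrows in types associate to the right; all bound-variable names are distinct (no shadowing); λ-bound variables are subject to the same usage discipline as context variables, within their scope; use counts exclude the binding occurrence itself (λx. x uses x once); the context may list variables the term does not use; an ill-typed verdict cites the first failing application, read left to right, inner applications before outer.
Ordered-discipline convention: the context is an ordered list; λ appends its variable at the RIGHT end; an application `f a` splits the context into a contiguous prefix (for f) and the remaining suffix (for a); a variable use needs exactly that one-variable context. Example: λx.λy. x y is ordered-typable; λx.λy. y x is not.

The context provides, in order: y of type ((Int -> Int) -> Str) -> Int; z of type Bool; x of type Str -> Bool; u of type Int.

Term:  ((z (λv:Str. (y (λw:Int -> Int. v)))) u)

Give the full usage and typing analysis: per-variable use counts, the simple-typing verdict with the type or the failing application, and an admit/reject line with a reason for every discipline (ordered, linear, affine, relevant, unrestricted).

counts: y: 1, z: 1, x: 0, u: 1, v (bound): 1, w (bound): 0
order of uses: z, y, v, u
typing: ill-typed: can't apply a value of type Bool
ordered: ✗ — not simply typable
linear: ✗ — fails simple typing
affine: ✗ — a type mismatch blocks all five
relevant: ✗ — the type mismatch rejects it
unrestricted: ✗ — not simply typable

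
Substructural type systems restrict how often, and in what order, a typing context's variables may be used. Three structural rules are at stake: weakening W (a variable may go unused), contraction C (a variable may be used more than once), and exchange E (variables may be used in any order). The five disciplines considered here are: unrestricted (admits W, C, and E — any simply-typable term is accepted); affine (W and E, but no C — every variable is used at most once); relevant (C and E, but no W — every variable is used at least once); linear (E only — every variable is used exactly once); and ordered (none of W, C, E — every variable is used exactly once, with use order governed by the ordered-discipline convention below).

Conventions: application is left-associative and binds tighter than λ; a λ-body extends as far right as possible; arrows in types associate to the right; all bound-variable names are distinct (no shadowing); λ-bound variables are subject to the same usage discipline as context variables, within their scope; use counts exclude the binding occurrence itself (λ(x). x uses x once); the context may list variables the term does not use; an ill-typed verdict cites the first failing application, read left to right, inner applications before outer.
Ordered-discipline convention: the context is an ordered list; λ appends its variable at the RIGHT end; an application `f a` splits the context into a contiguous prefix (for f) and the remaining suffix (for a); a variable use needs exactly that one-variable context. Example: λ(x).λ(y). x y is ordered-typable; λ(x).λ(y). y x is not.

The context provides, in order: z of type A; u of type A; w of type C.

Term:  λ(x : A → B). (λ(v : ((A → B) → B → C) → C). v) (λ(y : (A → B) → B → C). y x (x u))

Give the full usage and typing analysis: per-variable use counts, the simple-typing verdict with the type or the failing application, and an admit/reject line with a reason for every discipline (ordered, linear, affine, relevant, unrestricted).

use counts: z=0, u=1, w=0, x [bound]=2, v [bound]=1, y [bound]=1
uses in reading order: v, y, x, x, u
typing: the term checks, with type (A → B) → ((A → B) → B → C) → C
ordered: ✗, needs contraction — x ×2; z, w never used (weakening)
linear: ✗, needs contraction — x ×2; z, w never used (weakening)
affine: ✗, needs contraction — x ×2
relevant: ✗, z, w never used (weakening)
unrestricted: ✓, type-checks ((A → B) → ((A → B) → B → C) → C) and nothing is barred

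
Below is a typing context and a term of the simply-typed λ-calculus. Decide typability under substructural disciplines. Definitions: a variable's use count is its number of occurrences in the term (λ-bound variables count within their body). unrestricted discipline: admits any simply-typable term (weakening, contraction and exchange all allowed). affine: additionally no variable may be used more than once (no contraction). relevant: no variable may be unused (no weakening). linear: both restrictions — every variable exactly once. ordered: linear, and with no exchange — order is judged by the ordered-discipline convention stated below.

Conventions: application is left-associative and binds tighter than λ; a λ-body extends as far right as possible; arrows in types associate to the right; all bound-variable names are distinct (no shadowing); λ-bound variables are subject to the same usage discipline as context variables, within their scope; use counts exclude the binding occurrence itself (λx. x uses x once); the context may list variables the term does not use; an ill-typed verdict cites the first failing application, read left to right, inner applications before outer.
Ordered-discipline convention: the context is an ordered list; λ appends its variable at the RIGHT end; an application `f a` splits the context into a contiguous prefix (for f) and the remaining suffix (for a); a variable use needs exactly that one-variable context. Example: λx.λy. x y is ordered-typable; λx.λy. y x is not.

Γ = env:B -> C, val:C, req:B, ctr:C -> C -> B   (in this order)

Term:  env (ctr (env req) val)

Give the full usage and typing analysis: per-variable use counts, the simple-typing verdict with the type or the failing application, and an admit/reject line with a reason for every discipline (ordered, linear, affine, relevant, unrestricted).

usage: env ×2; val ×1; req ×1; ctr ×1
order of uses: env, ctr, env, req, val
typing: the term checks, with type C
ordered: ✗ — repeated use of env ×2
linear: ✗ — repeated use of env ×2
affine: ✗ — repeated use of env ×2
relevant: ✓ — every one of env, val, req, ctr appears
unrestricted: ✓ — typability at C is all that's needed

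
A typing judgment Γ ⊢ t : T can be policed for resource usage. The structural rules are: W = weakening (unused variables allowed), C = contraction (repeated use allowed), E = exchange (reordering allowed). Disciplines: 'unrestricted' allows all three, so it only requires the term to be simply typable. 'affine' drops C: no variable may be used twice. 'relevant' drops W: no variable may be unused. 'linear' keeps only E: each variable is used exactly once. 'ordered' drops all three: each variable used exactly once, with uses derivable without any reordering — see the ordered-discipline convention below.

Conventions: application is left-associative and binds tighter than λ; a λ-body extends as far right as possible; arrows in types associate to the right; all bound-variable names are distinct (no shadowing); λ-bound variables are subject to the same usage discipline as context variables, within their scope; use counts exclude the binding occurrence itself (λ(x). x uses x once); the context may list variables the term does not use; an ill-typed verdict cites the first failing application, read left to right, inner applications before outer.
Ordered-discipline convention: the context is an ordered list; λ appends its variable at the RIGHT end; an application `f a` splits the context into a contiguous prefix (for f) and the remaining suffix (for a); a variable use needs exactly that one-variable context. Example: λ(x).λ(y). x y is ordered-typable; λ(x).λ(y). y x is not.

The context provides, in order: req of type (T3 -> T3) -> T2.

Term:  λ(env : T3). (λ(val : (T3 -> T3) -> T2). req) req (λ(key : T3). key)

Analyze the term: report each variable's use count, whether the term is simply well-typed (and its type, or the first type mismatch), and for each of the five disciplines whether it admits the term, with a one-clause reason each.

usage: req ×2, env (λ-bound) ×0, val (λ-bound) ×0, key (λ-bound) ×1
use order (left to right): req, req, key
typing: well-typed at T3 -> T2
ordered: ✗ — repeated use of req ×2; needs weakening: env, val unused
linear: ✗ — repeated use of req ×2; needs weakening: env, val unused
affine: ✗ — repeated use of req ×2
relevant: ✗ — needs weakening: env, val unused
unrestricted: ✓ — well-typed at T3 -> T2; no restrictions here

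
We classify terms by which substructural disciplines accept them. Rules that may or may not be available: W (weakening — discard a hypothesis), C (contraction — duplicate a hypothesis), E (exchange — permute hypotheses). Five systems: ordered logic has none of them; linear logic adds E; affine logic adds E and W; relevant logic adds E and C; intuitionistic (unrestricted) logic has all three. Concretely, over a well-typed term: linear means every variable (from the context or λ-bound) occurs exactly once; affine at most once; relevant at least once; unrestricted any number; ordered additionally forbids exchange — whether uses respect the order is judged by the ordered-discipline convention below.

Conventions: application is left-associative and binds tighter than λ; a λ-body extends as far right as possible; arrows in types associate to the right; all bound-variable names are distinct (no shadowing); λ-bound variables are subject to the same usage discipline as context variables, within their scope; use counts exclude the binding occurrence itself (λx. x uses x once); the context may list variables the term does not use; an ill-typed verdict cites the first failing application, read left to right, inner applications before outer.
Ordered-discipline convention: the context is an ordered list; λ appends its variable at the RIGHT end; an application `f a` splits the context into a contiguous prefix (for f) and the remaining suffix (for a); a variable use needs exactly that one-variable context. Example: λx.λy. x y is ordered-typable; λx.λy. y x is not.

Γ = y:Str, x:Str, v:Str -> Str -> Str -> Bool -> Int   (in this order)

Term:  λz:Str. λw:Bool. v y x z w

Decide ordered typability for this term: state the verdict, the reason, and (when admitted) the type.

no — use order v, y, x, z, w needs exchange
counts: y=1; x=1; v=1; z [bound]=1; w [bound]=1
use order (left to right): v, y, x, z, w
typing: ✓ — Str -> Bool -> Int
all disciplines: ordered ✗; linear ✓; affine ✓; relevant ✓; unrestricted ✓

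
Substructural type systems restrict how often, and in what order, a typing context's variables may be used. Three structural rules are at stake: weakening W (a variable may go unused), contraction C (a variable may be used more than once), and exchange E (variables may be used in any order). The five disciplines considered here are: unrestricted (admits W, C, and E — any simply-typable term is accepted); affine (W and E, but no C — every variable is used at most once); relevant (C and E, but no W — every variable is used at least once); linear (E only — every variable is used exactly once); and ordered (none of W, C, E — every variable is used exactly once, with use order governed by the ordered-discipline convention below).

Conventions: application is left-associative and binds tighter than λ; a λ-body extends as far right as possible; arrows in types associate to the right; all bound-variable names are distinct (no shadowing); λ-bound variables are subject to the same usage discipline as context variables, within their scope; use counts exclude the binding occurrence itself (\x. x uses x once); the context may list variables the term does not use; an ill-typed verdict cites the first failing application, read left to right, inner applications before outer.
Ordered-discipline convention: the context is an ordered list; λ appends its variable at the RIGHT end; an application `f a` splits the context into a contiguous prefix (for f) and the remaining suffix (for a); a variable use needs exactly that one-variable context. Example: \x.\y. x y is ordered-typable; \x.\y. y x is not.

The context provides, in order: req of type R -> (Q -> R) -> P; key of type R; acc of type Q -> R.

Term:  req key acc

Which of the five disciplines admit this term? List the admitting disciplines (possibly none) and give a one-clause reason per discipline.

accepted by: ordered, linear, affine, relevant, unrestricted
use counts: req: 1; key: 1; acc: 1
use order (left to right): req, key, acc
typing: well-typed — term : P
ordered ✓ (req, key, acc: once each, no exchange needed)
linear ✓ (req, key, acc: one use apiece)
affine ✓ (no duplicate uses among req, key, acc)
relevant ✓ (none of req, key, acc goes unused)
unrestricted ✓ (well-typed at P; no restrictions here)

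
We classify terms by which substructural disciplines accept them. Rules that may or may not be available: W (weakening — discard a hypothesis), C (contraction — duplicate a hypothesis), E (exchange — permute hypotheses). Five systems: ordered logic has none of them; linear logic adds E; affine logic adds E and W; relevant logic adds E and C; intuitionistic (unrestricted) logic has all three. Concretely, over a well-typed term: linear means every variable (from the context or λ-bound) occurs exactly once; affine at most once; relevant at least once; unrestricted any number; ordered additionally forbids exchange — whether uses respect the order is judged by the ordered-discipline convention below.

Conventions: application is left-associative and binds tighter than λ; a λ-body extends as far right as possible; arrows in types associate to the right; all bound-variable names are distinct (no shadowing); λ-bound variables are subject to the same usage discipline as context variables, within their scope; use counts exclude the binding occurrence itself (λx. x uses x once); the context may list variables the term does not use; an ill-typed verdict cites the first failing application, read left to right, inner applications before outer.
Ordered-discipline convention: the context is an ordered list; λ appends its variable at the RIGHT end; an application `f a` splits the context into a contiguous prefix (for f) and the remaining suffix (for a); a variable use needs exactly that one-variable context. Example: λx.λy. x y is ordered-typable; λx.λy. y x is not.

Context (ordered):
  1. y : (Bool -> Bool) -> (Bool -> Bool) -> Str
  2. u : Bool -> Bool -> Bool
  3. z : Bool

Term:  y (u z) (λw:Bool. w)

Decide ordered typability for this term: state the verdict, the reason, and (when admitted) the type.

yes — y, u, z, w once each; derivable with no W/C/E; term : Str
counts: y: 1; u: 1; z: 1; w [bound]: 1
order of uses: y, u, z, w
typing: the term checks, with type Str
summary: ordered ✓, linear ✓, affine ✓, relevant ✓, unrestricted ✓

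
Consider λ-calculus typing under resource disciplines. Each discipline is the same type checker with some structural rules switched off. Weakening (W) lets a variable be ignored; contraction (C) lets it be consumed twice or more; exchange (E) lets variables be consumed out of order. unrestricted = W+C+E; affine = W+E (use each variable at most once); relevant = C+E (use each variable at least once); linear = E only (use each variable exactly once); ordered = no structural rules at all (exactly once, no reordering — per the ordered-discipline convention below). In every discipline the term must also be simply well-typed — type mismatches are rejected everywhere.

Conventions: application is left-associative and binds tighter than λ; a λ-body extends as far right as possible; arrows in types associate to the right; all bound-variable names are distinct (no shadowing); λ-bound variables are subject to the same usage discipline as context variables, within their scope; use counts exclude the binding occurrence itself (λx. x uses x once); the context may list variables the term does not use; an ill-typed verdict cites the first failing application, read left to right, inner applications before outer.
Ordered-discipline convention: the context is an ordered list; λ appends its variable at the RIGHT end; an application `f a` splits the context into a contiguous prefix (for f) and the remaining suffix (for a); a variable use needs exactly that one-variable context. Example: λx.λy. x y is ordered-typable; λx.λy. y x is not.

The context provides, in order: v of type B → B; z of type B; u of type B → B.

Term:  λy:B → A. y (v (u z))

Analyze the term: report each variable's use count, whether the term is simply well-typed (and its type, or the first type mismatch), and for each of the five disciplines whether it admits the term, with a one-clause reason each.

use counts: v: 1×; z: 1×; u: 1×; y [bound]: 1×
use order (left to right): y, v, u, z
typing: well-typed at (B → A) → A
ordered: ✗ — no contiguous prefix/suffix split fits y, v, u, z
linear: ✓ — exactly-once usage across v, z, u, y
affine: ✓ — v, z, u, y: no repeats, contraction unneeded
relevant: ✓ — none of v, z, u, y goes unused
unrestricted: ✓ — simply typable at (B → A) → A; W, C, E all held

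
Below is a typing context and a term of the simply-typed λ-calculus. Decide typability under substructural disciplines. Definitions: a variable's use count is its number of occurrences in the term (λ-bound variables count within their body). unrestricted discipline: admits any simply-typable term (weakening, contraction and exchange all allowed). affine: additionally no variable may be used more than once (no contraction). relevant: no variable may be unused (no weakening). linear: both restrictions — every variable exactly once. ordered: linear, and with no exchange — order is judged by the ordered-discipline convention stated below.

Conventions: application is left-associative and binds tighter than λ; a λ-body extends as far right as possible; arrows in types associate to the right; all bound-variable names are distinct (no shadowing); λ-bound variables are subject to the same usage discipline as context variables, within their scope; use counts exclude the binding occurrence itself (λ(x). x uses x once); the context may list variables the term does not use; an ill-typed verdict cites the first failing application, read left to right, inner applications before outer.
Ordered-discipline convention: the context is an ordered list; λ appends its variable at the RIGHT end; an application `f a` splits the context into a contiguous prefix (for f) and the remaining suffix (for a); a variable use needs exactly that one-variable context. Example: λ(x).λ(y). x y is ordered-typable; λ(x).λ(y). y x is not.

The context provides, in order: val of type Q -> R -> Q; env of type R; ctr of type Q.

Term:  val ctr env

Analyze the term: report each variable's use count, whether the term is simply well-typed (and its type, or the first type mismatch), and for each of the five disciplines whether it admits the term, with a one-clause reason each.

counts: val ×1, env ×1, ctr ×1
uses in reading order: val, ctr, env
typing: well-typed at Q
ordered: ✗ — use order val, ctr, env needs exchange
linear: ✓ — each of val, env, ctr used exactly once
affine: ✓ — val, env, ctr: no repeats, contraction unneeded
relevant: ✓ — every one of val, env, ctr appears
unrestricted: ✓ — simply typable at Q; W, C, E all held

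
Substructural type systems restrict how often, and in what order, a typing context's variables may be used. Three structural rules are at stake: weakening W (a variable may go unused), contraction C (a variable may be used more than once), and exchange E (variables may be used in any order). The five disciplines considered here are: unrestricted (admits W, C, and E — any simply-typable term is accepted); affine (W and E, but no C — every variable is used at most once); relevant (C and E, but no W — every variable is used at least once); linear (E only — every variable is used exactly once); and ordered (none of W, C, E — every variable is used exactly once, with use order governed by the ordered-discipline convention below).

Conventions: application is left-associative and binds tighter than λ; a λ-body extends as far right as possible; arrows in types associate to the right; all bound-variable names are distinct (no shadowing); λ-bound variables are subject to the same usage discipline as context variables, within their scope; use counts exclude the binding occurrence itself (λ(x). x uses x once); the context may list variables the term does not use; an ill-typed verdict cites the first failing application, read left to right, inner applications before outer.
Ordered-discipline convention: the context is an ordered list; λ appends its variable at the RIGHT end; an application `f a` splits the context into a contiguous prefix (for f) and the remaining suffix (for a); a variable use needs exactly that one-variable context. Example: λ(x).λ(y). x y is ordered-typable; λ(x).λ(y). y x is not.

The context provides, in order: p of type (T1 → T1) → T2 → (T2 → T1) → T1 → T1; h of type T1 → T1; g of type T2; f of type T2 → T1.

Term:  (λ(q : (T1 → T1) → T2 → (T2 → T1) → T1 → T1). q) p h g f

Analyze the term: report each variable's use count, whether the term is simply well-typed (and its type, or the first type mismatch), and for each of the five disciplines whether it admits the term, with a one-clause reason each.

use counts: p=1, h=1, g=1, f=1, q (λ-bound)=1
left-to-right use order: q, p, h, g, f
typing: the term checks, with type T1 → T1
ordered ✓ (single-use (p, h, g, f, q), ordered derivation ok)
linear ✓ (each of p, h, g, f, q used exactly once)
affine ✓ (at most one use each (p, h, g, f, q))
relevant ✓ (at least one use each (p, h, g, f, q))
unrestricted ✓ (well-typed at T1 → T1; no restrictions here)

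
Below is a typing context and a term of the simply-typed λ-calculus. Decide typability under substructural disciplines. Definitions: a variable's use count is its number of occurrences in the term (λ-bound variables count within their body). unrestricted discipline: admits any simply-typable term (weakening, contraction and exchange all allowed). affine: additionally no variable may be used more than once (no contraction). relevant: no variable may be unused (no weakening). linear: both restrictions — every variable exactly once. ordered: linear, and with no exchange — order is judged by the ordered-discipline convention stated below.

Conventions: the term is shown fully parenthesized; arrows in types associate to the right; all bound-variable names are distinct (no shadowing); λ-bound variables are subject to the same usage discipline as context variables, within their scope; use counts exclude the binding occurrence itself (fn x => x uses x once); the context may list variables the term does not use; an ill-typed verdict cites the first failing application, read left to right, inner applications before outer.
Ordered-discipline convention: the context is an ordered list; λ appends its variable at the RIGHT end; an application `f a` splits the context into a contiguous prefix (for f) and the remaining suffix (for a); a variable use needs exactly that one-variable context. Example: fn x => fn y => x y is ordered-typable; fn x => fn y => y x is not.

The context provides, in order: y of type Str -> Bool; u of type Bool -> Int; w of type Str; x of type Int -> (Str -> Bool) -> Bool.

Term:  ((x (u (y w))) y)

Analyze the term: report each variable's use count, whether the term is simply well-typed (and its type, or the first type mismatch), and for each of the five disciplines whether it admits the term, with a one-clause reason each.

variable uses: y: 2×; u: 1×; w: 1×; x: 1×
order of uses: x, u, y, w, y
typing: ✓ — Bool
ordered: ✗, needs contraction — y ×2
linear: ✗, needs contraction — y ×2
affine: ✗, needs contraction — y ×2
relevant: ✓, every one of y, u, w, x appears
unrestricted: ✓, type-checks (Bool) and nothing is barred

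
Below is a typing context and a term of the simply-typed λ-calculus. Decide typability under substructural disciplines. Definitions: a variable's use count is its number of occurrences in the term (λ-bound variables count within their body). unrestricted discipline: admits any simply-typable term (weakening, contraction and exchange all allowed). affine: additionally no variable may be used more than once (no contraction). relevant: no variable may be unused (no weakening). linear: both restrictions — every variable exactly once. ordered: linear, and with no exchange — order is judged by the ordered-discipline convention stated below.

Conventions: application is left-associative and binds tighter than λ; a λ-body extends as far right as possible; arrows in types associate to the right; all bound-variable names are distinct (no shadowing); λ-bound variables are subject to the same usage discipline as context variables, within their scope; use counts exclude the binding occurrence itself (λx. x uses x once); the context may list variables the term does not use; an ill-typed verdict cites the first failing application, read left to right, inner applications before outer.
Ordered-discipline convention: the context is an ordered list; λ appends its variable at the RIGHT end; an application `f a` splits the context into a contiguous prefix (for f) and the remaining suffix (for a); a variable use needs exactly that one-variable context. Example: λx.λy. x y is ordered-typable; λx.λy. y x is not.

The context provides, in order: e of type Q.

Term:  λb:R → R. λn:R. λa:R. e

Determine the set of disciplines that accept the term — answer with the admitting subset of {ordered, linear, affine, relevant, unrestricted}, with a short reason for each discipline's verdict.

accepted by: affine, unrestricted
usage: e ×1, b (λ-bound) ×0, n (λ-bound) ×0, a (λ-bound) ×0
uses in reading order: e
typing: well-typed at (R → R) → R → R → Q
ordered ✗ (b, n, a never used (weakening))
linear ✗ (b, n, a never used (weakening))
affine ✓ (none of e, b, n, a used more than once)
relevant ✗ (b, n, a never used (weakening))
unrestricted ✓ (well-typed at (R → R) → R → R → Q; no restrictions here)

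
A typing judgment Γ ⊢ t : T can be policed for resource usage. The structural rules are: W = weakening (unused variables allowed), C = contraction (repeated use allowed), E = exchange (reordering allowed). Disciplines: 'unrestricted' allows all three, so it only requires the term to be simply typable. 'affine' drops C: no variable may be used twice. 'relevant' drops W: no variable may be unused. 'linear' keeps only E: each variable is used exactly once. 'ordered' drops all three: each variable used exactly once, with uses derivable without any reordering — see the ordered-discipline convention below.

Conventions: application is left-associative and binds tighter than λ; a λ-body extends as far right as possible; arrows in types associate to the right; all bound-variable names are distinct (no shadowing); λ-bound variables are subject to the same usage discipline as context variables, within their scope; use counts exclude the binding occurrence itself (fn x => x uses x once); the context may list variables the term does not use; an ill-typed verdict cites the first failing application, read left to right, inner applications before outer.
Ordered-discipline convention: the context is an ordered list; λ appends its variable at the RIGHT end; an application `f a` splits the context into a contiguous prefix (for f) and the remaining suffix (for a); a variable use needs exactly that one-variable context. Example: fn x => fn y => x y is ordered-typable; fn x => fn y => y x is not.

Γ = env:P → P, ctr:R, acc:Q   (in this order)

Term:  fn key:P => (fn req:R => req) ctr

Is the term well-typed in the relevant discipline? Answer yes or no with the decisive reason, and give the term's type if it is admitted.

no — unused: env, acc, key — weakening required
use counts: env ×0; ctr ×1; acc ×0; key (bound) ×0; req (bound) ×1
order of uses: req, ctr
typing: the term checks, with type P → R
across the five disciplines: ordered ✗, linear ✗, affine ✓, relevant ✗, unrestricted ✓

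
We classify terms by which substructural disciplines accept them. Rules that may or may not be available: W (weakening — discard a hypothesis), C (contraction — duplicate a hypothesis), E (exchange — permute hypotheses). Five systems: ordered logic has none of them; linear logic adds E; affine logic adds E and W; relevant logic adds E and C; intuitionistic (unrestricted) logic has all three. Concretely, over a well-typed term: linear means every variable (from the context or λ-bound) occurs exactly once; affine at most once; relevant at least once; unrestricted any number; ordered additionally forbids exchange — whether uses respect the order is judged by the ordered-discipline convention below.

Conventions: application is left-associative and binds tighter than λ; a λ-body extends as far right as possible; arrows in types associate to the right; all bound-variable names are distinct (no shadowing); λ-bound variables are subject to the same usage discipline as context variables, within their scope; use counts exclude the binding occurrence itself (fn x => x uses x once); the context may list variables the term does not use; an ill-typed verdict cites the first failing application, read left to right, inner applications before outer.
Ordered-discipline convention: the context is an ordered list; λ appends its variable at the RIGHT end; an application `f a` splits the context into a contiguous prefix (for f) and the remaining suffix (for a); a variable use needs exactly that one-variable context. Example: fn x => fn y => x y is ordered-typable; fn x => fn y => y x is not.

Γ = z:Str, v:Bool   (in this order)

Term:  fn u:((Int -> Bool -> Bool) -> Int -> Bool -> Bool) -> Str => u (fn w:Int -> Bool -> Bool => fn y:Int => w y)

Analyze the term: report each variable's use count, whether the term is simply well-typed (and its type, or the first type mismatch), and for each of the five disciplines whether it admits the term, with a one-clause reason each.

variable uses: z: 0, v: 0, u (λ-bound): 1, w (λ-bound): 1, y (λ-bound): 1
use order (left to right): u, w, y
typing: well-typed — term : (((Int -> Bool -> Bool) -> Int -> Bool -> Bool) -> Str) -> Str
ordered ✗ (z, v left unused)
linear ✗ (z, v left unused)
affine ✓ (z, v, u, w, y: no repeats, contraction unneeded)
relevant ✗ (z, v left unused)
unrestricted ✓ (simply typable at (((Int -> Bool -> Bool) -> Int -> Bool -> Bool) -> Str) -> Str; W, C, E all held)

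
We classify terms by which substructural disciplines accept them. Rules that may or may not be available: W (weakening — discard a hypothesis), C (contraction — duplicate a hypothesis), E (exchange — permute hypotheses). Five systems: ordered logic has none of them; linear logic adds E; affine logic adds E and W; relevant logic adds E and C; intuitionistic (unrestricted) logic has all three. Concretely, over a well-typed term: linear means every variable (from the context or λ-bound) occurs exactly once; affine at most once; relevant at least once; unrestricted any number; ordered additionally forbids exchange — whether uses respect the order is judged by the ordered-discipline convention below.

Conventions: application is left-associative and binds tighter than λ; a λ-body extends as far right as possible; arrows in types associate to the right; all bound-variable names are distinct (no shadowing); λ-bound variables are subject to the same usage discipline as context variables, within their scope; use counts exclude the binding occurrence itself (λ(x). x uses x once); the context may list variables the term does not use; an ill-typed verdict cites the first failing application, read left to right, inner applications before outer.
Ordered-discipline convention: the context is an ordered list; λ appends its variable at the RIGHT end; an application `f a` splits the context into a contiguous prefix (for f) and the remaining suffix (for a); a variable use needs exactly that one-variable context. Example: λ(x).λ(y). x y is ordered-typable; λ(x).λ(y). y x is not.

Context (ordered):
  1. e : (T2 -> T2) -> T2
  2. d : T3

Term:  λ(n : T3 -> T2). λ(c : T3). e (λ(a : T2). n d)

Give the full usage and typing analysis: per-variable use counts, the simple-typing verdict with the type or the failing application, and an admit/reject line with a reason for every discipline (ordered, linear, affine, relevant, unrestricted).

variable uses: e=1; d=1; n [bound]=1; c [bound]=0; a [bound]=0
order of uses: e, n, d
typing: well-typed at (T3 -> T2) -> T3 -> T2
ordered ✗ (unused: c, a — weakening required)
linear ✗ (unused: c, a — weakening required)
affine ✓ (none of e, d, n, c, a used more than once)
relevant ✗ (unused: c, a — weakening required)
unrestricted ✓ (well-typed at (T3 -> T2) -> T3 -> T2; no restrictions here)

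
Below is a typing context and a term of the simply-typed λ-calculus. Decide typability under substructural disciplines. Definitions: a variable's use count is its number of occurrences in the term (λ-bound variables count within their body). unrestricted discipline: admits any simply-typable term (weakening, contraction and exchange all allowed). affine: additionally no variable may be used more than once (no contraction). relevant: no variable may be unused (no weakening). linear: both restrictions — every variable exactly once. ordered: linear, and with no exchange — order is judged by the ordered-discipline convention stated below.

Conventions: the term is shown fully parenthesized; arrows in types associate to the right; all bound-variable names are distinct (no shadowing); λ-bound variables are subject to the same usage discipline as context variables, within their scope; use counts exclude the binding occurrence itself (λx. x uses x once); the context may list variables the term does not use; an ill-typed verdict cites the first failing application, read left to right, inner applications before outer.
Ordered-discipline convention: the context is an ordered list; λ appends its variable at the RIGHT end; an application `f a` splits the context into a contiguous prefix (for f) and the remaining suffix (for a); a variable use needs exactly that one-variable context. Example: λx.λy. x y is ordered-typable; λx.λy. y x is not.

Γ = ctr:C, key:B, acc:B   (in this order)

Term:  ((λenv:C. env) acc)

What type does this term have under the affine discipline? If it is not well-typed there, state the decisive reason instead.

not well-typed under affine — not simply typable
usage: ctr=0; key=0; acc=1; env [bound]=1
uses in reading order: env, acc
typing: ill-typed: a function awaiting C gets B
summary: ordered ✗; linear ✗; affine ✗; relevant ✗; unrestricted ✗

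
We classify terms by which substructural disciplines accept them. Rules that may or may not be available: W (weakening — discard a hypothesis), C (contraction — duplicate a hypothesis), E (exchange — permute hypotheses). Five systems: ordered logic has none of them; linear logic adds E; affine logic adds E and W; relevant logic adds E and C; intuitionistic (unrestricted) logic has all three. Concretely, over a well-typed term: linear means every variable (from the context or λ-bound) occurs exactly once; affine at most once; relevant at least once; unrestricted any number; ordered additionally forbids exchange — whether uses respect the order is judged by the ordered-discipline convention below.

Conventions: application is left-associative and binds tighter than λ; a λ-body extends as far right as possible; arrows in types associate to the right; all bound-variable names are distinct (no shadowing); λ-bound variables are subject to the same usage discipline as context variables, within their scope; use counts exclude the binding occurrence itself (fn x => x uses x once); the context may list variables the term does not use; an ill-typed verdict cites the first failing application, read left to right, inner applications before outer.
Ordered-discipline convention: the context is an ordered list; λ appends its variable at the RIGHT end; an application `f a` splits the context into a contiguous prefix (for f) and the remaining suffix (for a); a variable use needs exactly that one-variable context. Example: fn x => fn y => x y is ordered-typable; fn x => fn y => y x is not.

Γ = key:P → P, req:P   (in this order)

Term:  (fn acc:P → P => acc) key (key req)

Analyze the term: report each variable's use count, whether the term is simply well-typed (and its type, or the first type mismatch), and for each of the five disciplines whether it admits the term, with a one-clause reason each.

usage: key=2, req=1, acc (λ-bound)=1
use order (left to right): acc, key, key, req
typing: well-typed — term : P
ordered: ✗ — needs contraction — key ×2
linear: ✗ — needs contraction — key ×2
affine: ✗ — needs contraction — key ×2
relevant: ✓ — at least one use each (key, req, acc)
unrestricted: ✓ — well-typed at P; no restrictions here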